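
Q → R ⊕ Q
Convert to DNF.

Q → R ⊕ Q
≡ ¬Q ∨ (R ⊕ Q)   [eliminate →]
≡ ¬Q ∨ R ∧ ¬Q ∨ ¬R ∧ Q   [expand ⊕]
≡ ¬Q ∨ ¬R ∧ Q   [simplify]

¬Q ∨ ¬R ∧ Q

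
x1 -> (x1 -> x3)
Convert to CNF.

~x1 | x3

x1 -> (x1 -> x3)
= ~x1 | (x1 -> x3)   [eliminate ->]
= ~x1 | ~x1 | x3   [eliminate ->]
= ~x1 | x3   [simplify]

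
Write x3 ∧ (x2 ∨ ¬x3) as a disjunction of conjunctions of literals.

x3 ∧ (x2 ∨ ¬x3)
= (x3 ∧ x2) ∨ (x3 ∧ ¬x3)   — distribute ∧ over ∨
= x3 ∧ x2   — simplify

x3 ∧ x2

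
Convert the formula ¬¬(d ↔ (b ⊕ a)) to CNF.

(¬d ∨ b ∨ a) ∧ (¬d ∨ ¬b ∨ ¬a) ∧ (¬b ∨ a ∨ d) ∧ (¬a ∨ b ∨ d)

¬¬(d ↔ (b ⊕ a))
⇔ ¬¬((d → (b ⊕ a)) ∧ ((b ⊕ a) → d))   [eliminate ↔]
⇔ ¬¬((¬d ∨ (b ⊕ a)) ∧ ((b ⊕ a) → d))   [eliminate →]
⇔ ¬¬((¬d ∨ ((b ∨ a) ∧ ¬(b ∧ a))) ∧ ((b ⊕ a) → d))   [expand ⊕]
⇔ ¬¬((¬d ∨ ((b ∨ a) ∧ ¬(b ∧ a))) ∧ (¬(b ⊕ a) ∨ d))   [eliminate →]
⇔ ¬¬((¬d ∨ ((b ∨ a) ∧ ¬(b ∧ a))) ∧ (¬((b ∨ a) ∧ ¬(b ∧ a)) ∨ d))   [expand ⊕]
⇔ (¬d ∨ ((b ∨ a) ∧ ¬(b ∧ a))) ∧ (¬((b ∨ a) ∧ ¬(b ∧ a)) ∨ d)   [double negation]
⇔ (¬d ∨ ((b ∨ a) ∧ (¬b ∨ ¬a))) ∧ (¬((b ∨ a) ∧ ¬(b ∧ a)) ∨ d)   [De Morgan]
⇔ (¬d ∨ ((b ∨ a) ∧ (¬b ∨ ¬a))) ∧ (¬(b ∨ a) ∨ ¬¬(b ∧ a) ∨ d)   [De Morgan]
⇔ (¬d ∨ ((b ∨ a) ∧ (¬b ∨ ¬a))) ∧ ((¬b ∧ ¬a) ∨ ¬¬(b ∧ a) ∨ d)   [De Morgan]
⇔ (¬d ∨ ((b ∨ a) ∧ (¬b ∨ ¬a))) ∧ ((¬b ∧ ¬a) ∨ (b ∧ a) ∨ d)   [double negation]
⇔ (¬d ∨ b ∨ a) ∧ (¬d ∨ ¬b ∨ ¬a) ∧ (¬b ∨ b ∨ d) ∧ (¬b ∨ a ∨ d) ∧ (¬a ∨ b ∨ d) ∧ (¬a ∨ a ∨ d)   [distribute ∨ over ∧]
⇔ (¬d ∨ b ∨ a) ∧ (¬d ∨ ¬b ∨ ¬a) ∧ (¬b ∨ a ∨ d) ∧ (¬a ∨ b ∨ d)   [simplify]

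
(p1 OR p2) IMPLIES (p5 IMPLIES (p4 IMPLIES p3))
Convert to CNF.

(p1 OR p2) IMPLIES (p5 IMPLIES (p4 IMPLIES p3))
⇔ NOT (p1 OR p2) OR (p5 IMPLIES (p4 IMPLIES p3))   [eliminate IMPLIES]
⇔ NOT (p1 OR p2) OR NOT p5 OR (p4 IMPLIES p3)   [eliminate IMPLIES]
⇔ NOT (p1 OR p2) OR NOT p5 OR NOT p4 OR p3   [eliminate IMPLIES]
⇔ (NOT p1 AND NOT p2) OR NOT p5 OR NOT p4 OR p3   [De Morgan]
⇔ (NOT p1 OR NOT p5 OR NOT p4 OR p3) AND (NOT p2 OR NOT p5 OR NOT p4 OR p3)   [distribute OR over AND]

(NOT p1 OR NOT p5 OR NOT p4 OR p3) AND (NOT p2 OR NOT p5 OR NOT p4 OR p3)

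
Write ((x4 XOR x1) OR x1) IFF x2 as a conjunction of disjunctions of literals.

(NOT x4 OR x1 OR x2) AND (NOT x1 OR x2) AND (NOT x2 OR x4 OR x1)

((x4 XOR x1) OR x1) IFF x2
= (((x4 XOR x1) OR x1) IMPLIES x2) AND (x2 IMPLIES ((x4 XOR x1) OR x1))   [eliminate IFF]
= (NOT ((x4 XOR x1) OR x1) OR x2) AND (x2 IMPLIES ((x4 XOR x1) OR x1))   [eliminate IMPLIES]
= (NOT (((x4 OR x1) AND NOT (x4 AND x1)) OR x1) OR x2) AND (x2 IMPLIES ((x4 XOR x1) OR x1))   [expand XOR]
= (NOT (((x4 OR x1) AND NOT (x4 AND x1)) OR x1) OR x2) AND (NOT x2 OR (x4 XOR x1) OR x1)   [eliminate IMPLIES]
= (NOT (((x4 OR x1) AND NOT (x4 AND x1)) OR x1) OR x2) AND (NOT x2 OR ((x4 OR x1) AND NOT (x4 AND x1)) OR x1)   [expand XOR]
= ((NOT ((x4 OR x1) AND NOT (x4 AND x1)) AND NOT x1) OR x2) AND (NOT x2 OR ((x4 OR x1) AND NOT (x4 AND x1)) OR x1)   [De Morgan]
= (((NOT (x4 OR x1) OR NOT NOT (x4 AND x1)) AND NOT x1) OR x2) AND (NOT x2 OR ((x4 OR x1) AND NOT (x4 AND x1)) OR x1)   [De Morgan]
= ((((NOT x4 AND NOT x1) OR NOT NOT (x4 AND x1)) AND NOT x1) OR x2) AND (NOT x2 OR ((x4 OR x1) AND NOT (x4 AND x1)) OR x1)   [De Morgan]
= ((((NOT x4 AND NOT x1) OR (x4 AND x1)) AND NOT x1) OR x2) AND (NOT x2 OR ((x4 OR x1) AND NOT (x4 AND x1)) OR x1)   [double negation]
= ((((NOT x4 AND NOT x1) OR (x4 AND x1)) AND NOT x1) OR x2) AND (NOT x2 OR ((x4 OR x1) AND (NOT x4 OR NOT x1)) OR x1)   [De Morgan]
= (NOT x4 OR x4 OR x2) AND (NOT x4 OR x1 OR x2) AND (NOT x1 OR x4 OR x2) AND (NOT x1 OR x1 OR x2) AND (NOT x1 OR x2) AND (NOT x2 OR x4 OR x1 OR x1) AND (NOT x2 OR NOT x4 OR NOT x1 OR x1)   [distribute OR over AND]
= (NOT x4 OR x1 OR x2) AND (NOT x1 OR x2) AND (NOT x2 OR x4 OR x1)   [simplify]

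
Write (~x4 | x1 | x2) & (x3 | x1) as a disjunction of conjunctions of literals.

(~x4 | x1 | x2) & (x3 | x1)
≡ (~x4 & x3) | (~x4 & x1) | (x1 & x3) | (x1 & x1) | (x2 & x3) | (x2 & x1)   (distribute & over |)
≡ (~x4 & x3) | x1 | (x2 & x3)   (simplify)

(~x4 & x3) | x1 | (x2 & x3)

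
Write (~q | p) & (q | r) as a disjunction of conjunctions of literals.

(~q & r) | (p & q) | (p & r)

(~q | p) & (q | r)
⇔ (~q & q) | (~q & r) | (p & q) | (p & r)   [distribute & over |]
⇔ (~q & r) | (p & q) | (p & r)   [simplify]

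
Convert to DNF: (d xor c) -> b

(~d & ~c) | (c & d) | b

(d xor c) -> b
⇔ ~(d xor c) | b
⇔ ~((d & ~c) | (~d & c)) | b
⇔ (~(d & ~c) & ~(~d & c)) | b
⇔ ((~d | ~~c) & ~(~d & c)) | b
⇔ ((~d | c) & ~(~d & c)) | b
⇔ ((~d | c) & (~~d | ~c)) | b
⇔ ((~d | c) & (d | ~c)) | b
⇔ (~d & d) | (~d & ~c) | (c & d) | (c & ~c) | b
⇔ (~d & ~c) | (c & d) | b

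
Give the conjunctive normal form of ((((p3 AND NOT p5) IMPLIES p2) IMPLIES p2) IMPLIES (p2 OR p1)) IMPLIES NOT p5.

((((p3 AND NOT p5) IMPLIES p2) IMPLIES p2) IMPLIES (p2 OR p1)) IMPLIES NOT p5
≡ NOT ((((p3 AND NOT p5) IMPLIES p2) IMPLIES p2) IMPLIES (p2 OR p1)) OR NOT p5   — eliminate IMPLIES
≡ NOT (NOT (((p3 AND NOT p5) IMPLIES p2) IMPLIES p2) OR p2 OR p1) OR NOT p5   — eliminate IMPLIES
≡ NOT (NOT (NOT ((p3 AND NOT p5) IMPLIES p2) OR p2) OR p2 OR p1) OR NOT p5   — eliminate IMPLIES
≡ NOT (NOT (NOT (NOT (p3 AND NOT p5) OR p2) OR p2) OR p2 OR p1) OR NOT p5   — eliminate IMPLIES
≡ (NOT NOT (NOT (NOT (p3 AND NOT p5) OR p2) OR p2) AND NOT p2 AND NOT p1) OR NOT p5   — De Morgan
≡ ((NOT (NOT (p3 AND NOT p5) OR p2) OR p2) AND NOT p2 AND NOT p1) OR NOT p5   — double negation
≡ (((NOT NOT (p3 AND NOT p5) AND NOT p2) OR p2) AND NOT p2 AND NOT p1) OR NOT p5   — De Morgan
≡ (((p3 AND NOT p5 AND NOT p2) OR p2) AND NOT p2 AND NOT p1) OR NOT p5   — double negation
≡ (p3 OR p2 OR NOT p5) AND (NOT p5 OR p2 OR NOT p5) AND (NOT p2 OR p2 OR NOT p5) AND (NOT p2 OR NOT p5) AND (NOT p1 OR NOT p5)   — distribute OR over AND
≡ (NOT p5 OR p2) AND (NOT p2 OR NOT p5) AND (NOT p1 OR NOT p5)   — simplify

(NOT p5 OR p2) AND (NOT p2 OR NOT p5) AND (NOT p1 OR NOT p5)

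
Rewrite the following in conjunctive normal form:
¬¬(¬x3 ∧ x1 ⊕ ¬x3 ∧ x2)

¬¬(¬x3 ∧ x1 ⊕ ¬x3 ∧ x2)
≡ ¬¬((¬x3 ∧ x1 ∨ ¬x3 ∧ x2) ∧ ¬(¬x3 ∧ x1 ∧ ¬x3 ∧ x2))   (expand ⊕)
≡ (¬x3 ∧ x1 ∨ ¬x3 ∧ x2) ∧ ¬(¬x3 ∧ x1 ∧ ¬x3 ∧ x2)   (double negation)
≡ (¬x3 ∧ x1 ∨ ¬x3 ∧ x2) ∧ (¬¬x3 ∨ ¬x1 ∨ ¬¬x3 ∨ ¬x2)   (De Morgan)
≡ (¬x3 ∧ x1 ∨ ¬x3 ∧ x2) ∧ (x3 ∨ ¬x1 ∨ ¬¬x3 ∨ ¬x2)   (double negation)
≡ (¬x3 ∧ x1 ∨ ¬x3 ∧ x2) ∧ (x3 ∨ ¬x1 ∨ x3 ∨ ¬x2)   (double negation)
≡ (¬x3 ∨ ¬x3) ∧ (¬x3 ∨ x2) ∧ (x1 ∨ ¬x3) ∧ (x1 ∨ x2) ∧ (x3 ∨ ¬x1 ∨ x3 ∨ ¬x2)   (distribute ∨ over ∧)
≡ ¬x3 ∧ (x1 ∨ x2) ∧ (x3 ∨ ¬x1 ∨ ¬x2)   (simplify)

¬x3 ∧ (x1 ∨ x2) ∧ (x3 ∨ ¬x1 ∨ ¬x2)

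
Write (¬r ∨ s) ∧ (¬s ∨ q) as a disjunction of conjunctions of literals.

(¬r ∨ s) ∧ (¬s ∨ q)
≡ (¬r ∧ ¬s) ∨ (¬r ∧ q) ∨ (s ∧ ¬s) ∨ (s ∧ q)   [distribute ∧ over ∨]
≡ (¬r ∧ ¬s) ∨ (¬r ∧ q) ∨ (s ∧ q)   [simplify]

(¬r ∧ ¬s) ∨ (¬r ∧ q) ∨ (s ∧ q)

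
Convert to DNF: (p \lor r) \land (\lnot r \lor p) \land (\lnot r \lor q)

(p \lor r) \land (\lnot r \lor p) \land (\lnot r \lor q)
⇔ (p \land \lnot r \land \lnot r) \lor (p \land \lnot r \land q) \lor (p \land p \land \lnot r) \lor (p \land p \land q) \lor (r \land \lnot r \land \lnot r) \lor (r \land \lnot r \land q) \lor (r \land p \land \lnot r) \lor (r \land p \land q)
⇔ (p \land \lnot r) \lor (p \land q)

(p \land \lnot r) \lor (p \land q)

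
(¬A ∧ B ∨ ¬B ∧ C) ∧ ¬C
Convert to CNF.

(¬A ∧ B ∨ ¬B ∧ C) ∧ ¬C
≡ (¬A ∨ ¬B) ∧ (¬A ∨ C) ∧ (B ∨ ¬B) ∧ (B ∨ C) ∧ ¬C   — distribute ∨ over ∧
≡ (¬A ∨ ¬B) ∧ (¬A ∨ C) ∧ (B ∨ C) ∧ ¬C   — simplify

(¬A ∨ ¬B) ∧ (¬A ∨ C) ∧ (B ∨ C) ∧ ¬C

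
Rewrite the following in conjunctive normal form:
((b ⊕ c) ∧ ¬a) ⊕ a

(b ∨ c ∨ a) ∧ (¬b ∨ ¬c ∨ a)

((b ⊕ c) ∧ ¬a) ⊕ a
⇔ (((b ⊕ c) ∧ ¬a) ∨ a) ∧ ¬((b ⊕ c) ∧ ¬a ∧ a)   — expand ⊕
⇔ (((b ∨ c) ∧ ¬(b ∧ c) ∧ ¬a) ∨ a) ∧ ¬((b ⊕ c) ∧ ¬a ∧ a)   — expand ⊕
⇔ (((b ∨ c) ∧ ¬(b ∧ c) ∧ ¬a) ∨ a) ∧ ¬((b ∨ c) ∧ ¬(b ∧ c) ∧ ¬a ∧ a)   — expand ⊕
⇔ (((b ∨ c) ∧ (¬b ∨ ¬c) ∧ ¬a) ∨ a) ∧ ¬((b ∨ c) ∧ ¬(b ∧ c) ∧ ¬a ∧ a)   — De Morgan
⇔ (((b ∨ c) ∧ (¬b ∨ ¬c) ∧ ¬a) ∨ a) ∧ (¬(b ∨ c) ∨ ¬¬(b ∧ c) ∨ ¬¬a ∨ ¬a)   — De Morgan
⇔ (((b ∨ c) ∧ (¬b ∨ ¬c) ∧ ¬a) ∨ a) ∧ ((¬b ∧ ¬c) ∨ ¬¬(b ∧ c) ∨ ¬¬a ∨ ¬a)   — De Morgan
⇔ (((b ∨ c) ∧ (¬b ∨ ¬c) ∧ ¬a) ∨ a) ∧ ((¬b ∧ ¬c) ∨ (b ∧ c) ∨ ¬¬a ∨ ¬a)   — double negation
⇔ (((b ∨ c) ∧ (¬b ∨ ¬c) ∧ ¬a) ∨ a) ∧ ((¬b ∧ ¬c) ∨ (b ∧ c) ∨ a ∨ ¬a)   — double negation
⇔ (b ∨ c ∨ a) ∧ (¬b ∨ ¬c ∨ a) ∧ (¬a ∨ a) ∧ (¬b ∨ b ∨ a ∨ ¬a) ∧ (¬b ∨ c ∨ a ∨ ¬a) ∧ (¬c ∨ b ∨ a ∨ ¬a) ∧ (¬c ∨ c ∨ a ∨ ¬a)   — distribute ∨ over ∧
⇔ (b ∨ c ∨ a) ∧ (¬b ∨ ¬c ∨ a)   — simplify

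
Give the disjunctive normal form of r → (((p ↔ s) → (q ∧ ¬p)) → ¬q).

¬r ∨ (s ∧ p) ∨ ¬q

r → (((p ↔ s) → (q ∧ ¬p)) → ¬q)
⇔ ¬r ∨ (((p ↔ s) → (q ∧ ¬p)) → ¬q)   [eliminate →]
⇔ ¬r ∨ ¬((p ↔ s) → (q ∧ ¬p)) ∨ ¬q   [eliminate →]
⇔ ¬r ∨ ¬(¬(p ↔ s) ∨ (q ∧ ¬p)) ∨ ¬q   [eliminate →]
⇔ ¬r ∨ ¬(¬((p → s) ∧ (s → p)) ∨ (q ∧ ¬p)) ∨ ¬q   [eliminate ↔]
⇔ ¬r ∨ ¬(¬((¬p ∨ s) ∧ (s → p)) ∨ (q ∧ ¬p)) ∨ ¬q   [eliminate →]
⇔ ¬r ∨ ¬(¬((¬p ∨ s) ∧ (¬s ∨ p)) ∨ (q ∧ ¬p)) ∨ ¬q   [eliminate →]
⇔ ¬r ∨ (¬¬((¬p ∨ s) ∧ (¬s ∨ p)) ∧ ¬(q ∧ ¬p)) ∨ ¬q   [De Morgan]
⇔ ¬r ∨ ((¬p ∨ s) ∧ (¬s ∨ p) ∧ ¬(q ∧ ¬p)) ∨ ¬q   [double negation]
⇔ ¬r ∨ ((¬p ∨ s) ∧ (¬s ∨ p) ∧ (¬q ∨ ¬¬p)) ∨ ¬q   [De Morgan]
⇔ ¬r ∨ ((¬p ∨ s) ∧ (¬s ∨ p) ∧ (¬q ∨ p)) ∨ ¬q   [double negation]
⇔ ¬r ∨ (¬p ∧ ¬s ∧ ¬q) ∨ (¬p ∧ ¬s ∧ p) ∨ (¬p ∧ p ∧ ¬q) ∨ (¬p ∧ p ∧ p) ∨ (s ∧ ¬s ∧ ¬q) ∨ (s ∧ ¬s ∧ p) ∨ (s ∧ p ∧ ¬q) ∨ (s ∧ p ∧ p) ∨ ¬q   [distribute ∧ over ∨]
⇔ ¬r ∨ (s ∧ p) ∨ ¬q   [simplify]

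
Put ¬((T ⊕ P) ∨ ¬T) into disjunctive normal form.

P ∧ T

¬((T ⊕ P) ∨ ¬T)
⇔ ¬((T ∧ ¬P) ∨ (¬T ∧ P) ∨ ¬T)   [expand ⊕]
⇔ ¬(T ∧ ¬P) ∧ ¬(¬T ∧ P) ∧ ¬¬T   [De Morgan]
⇔ (¬T ∨ ¬¬P) ∧ ¬(¬T ∧ P) ∧ ¬¬T   [De Morgan]
⇔ (¬T ∨ P) ∧ ¬(¬T ∧ P) ∧ ¬¬T   [double negation]
⇔ (¬T ∨ P) ∧ (¬¬T ∨ ¬P) ∧ ¬¬T   [De Morgan]
⇔ (¬T ∨ P) ∧ (T ∨ ¬P) ∧ ¬¬T   [double negation]
⇔ (¬T ∨ P) ∧ (T ∨ ¬P) ∧ T   [double negation]
⇔ (¬T ∧ T ∧ T) ∨ (¬T ∧ ¬P ∧ T) ∨ (P ∧ T ∧ T) ∨ (P ∧ ¬P ∧ T)   [distribute ∧ over ∨]
⇔ P ∧ T   [simplify]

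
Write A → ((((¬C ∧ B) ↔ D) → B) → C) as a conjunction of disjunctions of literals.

A → ((((¬C ∧ B) ↔ D) → B) → C)
⇔ ¬A ∨ ((((¬C ∧ B) ↔ D) → B) → C)   [eliminate →]
⇔ ¬A ∨ ¬(((¬C ∧ B) ↔ D) → B) ∨ C   [eliminate →]
⇔ ¬A ∨ ¬(¬((¬C ∧ B) ↔ D) ∨ B) ∨ C   [eliminate →]
⇔ ¬A ∨ ¬(¬(((¬C ∧ B) → D) ∧ (D → (¬C ∧ B))) ∨ B) ∨ C   [eliminate ↔]
⇔ ¬A ∨ ¬(¬((¬(¬C ∧ B) ∨ D) ∧ (D → (¬C ∧ B))) ∨ B) ∨ C   [eliminate →]
⇔ ¬A ∨ ¬(¬((¬(¬C ∧ B) ∨ D) ∧ (¬D ∨ (¬C ∧ B))) ∨ B) ∨ C   [eliminate →]
⇔ ¬A ∨ (¬¬((¬(¬C ∧ B) ∨ D) ∧ (¬D ∨ (¬C ∧ B))) ∧ ¬B) ∨ C   [De Morgan]
⇔ ¬A ∨ ((¬(¬C ∧ B) ∨ D) ∧ (¬D ∨ (¬C ∧ B)) ∧ ¬B) ∨ C   [double negation]
⇔ ¬A ∨ ((¬¬C ∨ ¬B ∨ D) ∧ (¬D ∨ (¬C ∧ B)) ∧ ¬B) ∨ C   [De Morgan]
⇔ ¬A ∨ ((C ∨ ¬B ∨ D) ∧ (¬D ∨ (¬C ∧ B)) ∧ ¬B) ∨ C   [double negation]
⇔ (¬A ∨ C ∨ ¬B ∨ D ∨ C) ∧ (¬A ∨ ¬D ∨ ¬C ∨ C) ∧ (¬A ∨ ¬D ∨ B ∨ C) ∧ (¬A ∨ ¬B ∨ C)   [distribute ∨ over ∧]
⇔ (¬A ∨ ¬D ∨ B ∨ C) ∧ (¬A ∨ ¬B ∨ C)   [simplify]

(¬A ∨ ¬D ∨ B ∨ C) ∧ (¬A ∨ ¬B ∨ C)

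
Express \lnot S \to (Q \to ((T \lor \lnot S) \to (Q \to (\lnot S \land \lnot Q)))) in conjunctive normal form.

S \lor \lnot Q

\lnot S \to (Q \to ((T \lor \lnot S) \to (Q \to (\lnot S \land \lnot Q))))
= \lnot \lnot S \lor (Q \to ((T \lor \lnot S) \to (Q \to (\lnot S \land \lnot Q))))   [eliminate \to]
= \lnot \lnot S \lor \lnot Q \lor ((T \lor \lnot S) \to (Q \to (\lnot S \land \lnot Q)))   [eliminate \to]
= \lnot \lnot S \lor \lnot Q \lor \lnot (T \lor \lnot S) \lor (Q \to (\lnot S \land \lnot Q))   [eliminate \to]
= \lnot \lnot S \lor \lnot Q \lor \lnot (T \lor \lnot S) \lor \lnot Q \lor (\lnot S \land \lnot Q)   [eliminate \to]
= S \lor \lnot Q \lor \lnot (T \lor \lnot S) \lor \lnot Q \lor (\lnot S \land \lnot Q)   [double negation]
= S \lor \lnot Q \lor (\lnot T \land \lnot \lnot S) \lor \lnot Q \lor (\lnot S \land \lnot Q)   [De Morgan]
= S \lor \lnot Q \lor (\lnot T \land S) \lor \lnot Q \lor (\lnot S \land \lnot Q)   [double negation]
= (S \lor \lnot Q \lor \lnot T \lor \lnot Q \lor \lnot S) \land (S \lor \lnot Q \lor \lnot T \lor \lnot Q \lor \lnot Q) \land (S \lor \lnot Q \lor S \lor \lnot Q \lor \lnot S) \land (S \lor \lnot Q \lor S \lor \lnot Q \lor \lnot Q)   [distribute \lor over \land]
= S \lor \lnot Q   [simplify]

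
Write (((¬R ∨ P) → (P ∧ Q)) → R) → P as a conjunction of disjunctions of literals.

(R ∨ P) ∧ (¬R ∨ P)

(((¬R ∨ P) → (P ∧ Q)) → R) → P
≡ ¬(((¬R ∨ P) → (P ∧ Q)) → R) ∨ P   [eliminate →]
≡ ¬(¬((¬R ∨ P) → (P ∧ Q)) ∨ R) ∨ P   [eliminate →]
≡ ¬(¬(¬(¬R ∨ P) ∨ (P ∧ Q)) ∨ R) ∨ P   [eliminate →]
≡ (¬¬(¬(¬R ∨ P) ∨ (P ∧ Q)) ∧ ¬R) ∨ P   [De Morgan]
≡ ((¬(¬R ∨ P) ∨ (P ∧ Q)) ∧ ¬R) ∨ P   [double negation]
≡ (((¬¬R ∧ ¬P) ∨ (P ∧ Q)) ∧ ¬R) ∨ P   [De Morgan]
≡ (((R ∧ ¬P) ∨ (P ∧ Q)) ∧ ¬R) ∨ P   [double negation]
≡ (R ∨ P ∨ P) ∧ (R ∨ Q ∨ P) ∧ (¬P ∨ P ∨ P) ∧ (¬P ∨ Q ∨ P) ∧ (¬R ∨ P)   [distribute ∨ over ∧]
≡ (R ∨ P) ∧ (¬R ∨ P)   [simplify]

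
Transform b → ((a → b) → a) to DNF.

¬b ∨ a

b → ((a → b) → a)
⇔ ¬b ∨ ((a → b) → a)   — eliminate →
⇔ ¬b ∨ ¬(a → b) ∨ a   — eliminate →
⇔ ¬b ∨ ¬(¬a ∨ b) ∨ a   — eliminate →
⇔ ¬b ∨ (¬¬a ∧ ¬b) ∨ a   — De Morgan
⇔ ¬b ∨ (a ∧ ¬b) ∨ a   — double negation
⇔ ¬b ∨ a   — simplify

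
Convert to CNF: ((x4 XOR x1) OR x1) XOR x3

(x4 OR x1 OR x3) AND (NOT x4 OR x1 OR NOT x3) AND (NOT x1 OR NOT x3)

((x4 XOR x1) OR x1) XOR x3
≡ ((x4 XOR x1) OR x1 OR x3) AND NOT (((x4 XOR x1) OR x1) AND x3)   — expand XOR
≡ (((x4 OR x1) AND NOT (x4 AND x1)) OR x1 OR x3) AND NOT (((x4 XOR x1) OR x1) AND x3)   — expand XOR
≡ (((x4 OR x1) AND NOT (x4 AND x1)) OR x1 OR x3) AND NOT ((((x4 OR x1) AND NOT (x4 AND x1)) OR x1) AND x3)   — expand XOR
≡ (((x4 OR x1) AND (NOT x4 OR NOT x1)) OR x1 OR x3) AND NOT ((((x4 OR x1) AND NOT (x4 AND x1)) OR x1) AND x3)   — De Morgan
≡ (((x4 OR x1) AND (NOT x4 OR NOT x1)) OR x1 OR x3) AND (NOT (((x4 OR x1) AND NOT (x4 AND x1)) OR x1) OR NOT x3)   — De Morgan
≡ (((x4 OR x1) AND (NOT x4 OR NOT x1)) OR x1 OR x3) AND ((NOT ((x4 OR x1) AND NOT (x4 AND x1)) AND NOT x1) OR NOT x3)   — De Morgan
≡ (((x4 OR x1) AND (NOT x4 OR NOT x1)) OR x1 OR x3) AND (((NOT (x4 OR x1) OR NOT NOT (x4 AND x1)) AND NOT x1) OR NOT x3)   — De Morgan
≡ (((x4 OR x1) AND (NOT x4 OR NOT x1)) OR x1 OR x3) AND ((((NOT x4 AND NOT x1) OR NOT NOT (x4 AND x1)) AND NOT x1) OR NOT x3)   — De Morgan
≡ (((x4 OR x1) AND (NOT x4 OR NOT x1)) OR x1 OR x3) AND ((((NOT x4 AND NOT x1) OR (x4 AND x1)) AND NOT x1) OR NOT x3)   — double negation
≡ (x4 OR x1 OR x1 OR x3) AND (NOT x4 OR NOT x1 OR x1 OR x3) AND (NOT x4 OR x4 OR NOT x3) AND (NOT x4 OR x1 OR NOT x3) AND (NOT x1 OR x4 OR NOT x3) AND (NOT x1 OR x1 OR NOT x3) AND (NOT x1 OR NOT x3)   — distribute OR over AND
≡ (x4 OR x1 OR x3) AND (NOT x4 OR x1 OR NOT x3) AND (NOT x1 OR NOT x3)   — simplify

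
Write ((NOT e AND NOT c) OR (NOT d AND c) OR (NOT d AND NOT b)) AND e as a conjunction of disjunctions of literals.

((NOT e AND NOT c) OR (NOT d AND c) OR (NOT d AND NOT b)) AND e
⇔ (NOT e OR NOT d OR NOT d) AND (NOT e OR NOT d OR NOT b) AND (NOT e OR c OR NOT d) AND (NOT e OR c OR NOT b) AND (NOT c OR NOT d OR NOT d) AND (NOT c OR NOT d OR NOT b) AND (NOT c OR c OR NOT d) AND (NOT c OR c OR NOT b) AND e
⇔ (NOT e OR NOT d) AND (NOT e OR c OR NOT b) AND (NOT c OR NOT d) AND e

(NOT e OR NOT d) AND (NOT e OR c OR NOT b) AND (NOT c OR NOT d) AND e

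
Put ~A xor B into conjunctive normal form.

(~A | B) & (A | ~B)

~A xor B
≡ (~A | B) & ~(~A & B)   [expand xor]
≡ (~A | B) & (~~A | ~B)   [De Morgan]
≡ (~A | B) & (A | ~B)   [double negation]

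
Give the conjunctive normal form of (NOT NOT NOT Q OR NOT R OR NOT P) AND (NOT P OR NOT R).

(NOT NOT NOT Q OR NOT R OR NOT P) AND (NOT P OR NOT R)
= (NOT Q OR NOT R OR NOT P) AND (NOT P OR NOT R)   — double negation
= NOT P OR NOT R   — simplify

NOT P OR NOT R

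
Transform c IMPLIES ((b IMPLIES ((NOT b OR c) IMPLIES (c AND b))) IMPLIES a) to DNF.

NOT c OR a

c IMPLIES ((b IMPLIES ((NOT b OR c) IMPLIES (c AND b))) IMPLIES a)
≡ NOT c OR ((b IMPLIES ((NOT b OR c) IMPLIES (c AND b))) IMPLIES a)   (eliminate IMPLIES)
≡ NOT c OR NOT (b IMPLIES ((NOT b OR c) IMPLIES (c AND b))) OR a   (eliminate IMPLIES)
≡ NOT c OR NOT (NOT b OR ((NOT b OR c) IMPLIES (c AND b))) OR a   (eliminate IMPLIES)
≡ NOT c OR NOT (NOT b OR NOT (NOT b OR c) OR (c AND b)) OR a   (eliminate IMPLIES)
≡ NOT c OR (NOT NOT b AND NOT NOT (NOT b OR c) AND NOT (c AND b)) OR a   (De Morgan)
≡ NOT c OR (b AND NOT NOT (NOT b OR c) AND NOT (c AND b)) OR a   (double negation)
≡ NOT c OR (b AND (NOT b OR c) AND NOT (c AND b)) OR a   (double negation)
≡ NOT c OR (b AND (NOT b OR c) AND (NOT c OR NOT b)) OR a   (De Morgan)
≡ NOT c OR (b AND NOT b AND NOT c) OR (b AND NOT b AND NOT b) OR (b AND c AND NOT c) OR (b AND c AND NOT b) OR a   (distribute AND over OR)
≡ NOT c OR a   (simplify)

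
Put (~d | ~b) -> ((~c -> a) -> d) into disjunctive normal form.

(~d | ~b) -> ((~c -> a) -> d)
= ~(~d | ~b) | ((~c -> a) -> d)
= ~(~d | ~b) | ~(~c -> a) | d
= ~(~d | ~b) | ~(~~c | a) | d
= (~~d & ~~b) | ~(~~c | a) | d
= (d & ~~b) | ~(~~c | a) | d
= (d & b) | ~(~~c | a) | d
= (d & b) | (~~~c & ~a) | d
= (d & b) | (~c & ~a) | d
= (~c & ~a) | d

(~c & ~a) | d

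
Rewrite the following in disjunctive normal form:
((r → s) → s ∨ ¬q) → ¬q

¬r ∧ ¬s ∧ q ∨ ¬q

((r → s) → s ∨ ¬q) → ¬q
⇔ ¬((r → s) → s ∨ ¬q) ∨ ¬q   [eliminate →]
⇔ ¬(¬(r → s) ∨ s ∨ ¬q) ∨ ¬q   [eliminate →]
⇔ ¬(¬(¬r ∨ s) ∨ s ∨ ¬q) ∨ ¬q   [eliminate →]
⇔ ¬¬(¬r ∨ s) ∧ ¬s ∧ ¬¬q ∨ ¬q   [De Morgan]
⇔ (¬r ∨ s) ∧ ¬s ∧ ¬¬q ∨ ¬q   [double negation]
⇔ (¬r ∨ s) ∧ ¬s ∧ q ∨ ¬q   [double negation]
⇔ ¬r ∧ ¬s ∧ q ∨ s ∧ ¬s ∧ q ∨ ¬q   [distribute ∧ over ∨]
⇔ ¬r ∧ ¬s ∧ q ∨ ¬q   [simplify]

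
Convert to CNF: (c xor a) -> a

(c xor a) -> a
= ~(c xor a) | a   (eliminate ->)
= ~((c | a) & ~(c & a)) | a   (expand xor)
= ~(c | a) | ~~(c & a) | a   (De Morgan)
= (~c & ~a) | ~~(c & a) | a   (De Morgan)
= (~c & ~a) | (c & a) | a   (double negation)
= (~c | c | a) & (~c | a | a) & (~a | c | a) & (~a | a | a)   (distribute | over &)
= ~c | a   (simplify)

~c | a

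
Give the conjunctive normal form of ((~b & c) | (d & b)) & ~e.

((~b & c) | (d & b)) & ~e
≡ (~b | d) & (~b | b) & (c | d) & (c | b) & ~e
≡ (~b | d) & (c | d) & (c | b) & ~e

(~b | d) & (c | d) & (c | b) & ~e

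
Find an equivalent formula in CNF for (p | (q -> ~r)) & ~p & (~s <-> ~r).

(p | (q -> ~r)) & ~p & (~s <-> ~r)
= (p | ~q | ~r) & ~p & (~s <-> ~r)   — eliminate ->
= (p | ~q | ~r) & ~p & (~s -> ~r) & (~r -> ~s)   — eliminate <->
= (p | ~q | ~r) & ~p & (~~s | ~r) & (~r -> ~s)   — eliminate ->
= (p | ~q | ~r) & ~p & (~~s | ~r) & (~~r | ~s)   — eliminate ->
= (p | ~q | ~r) & ~p & (s | ~r) & (~~r | ~s)   — double negation
= (p | ~q | ~r) & ~p & (s | ~r) & (r | ~s)   — double negation

(p | ~q | ~r) & ~p & (s | ~r) & (r | ~s)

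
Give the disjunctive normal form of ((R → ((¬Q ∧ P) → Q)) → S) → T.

((R → ((¬Q ∧ P) → Q)) → S) → T
⇔ ¬((R → ((¬Q ∧ P) → Q)) → S) ∨ T   (eliminate →)
⇔ ¬(¬(R → ((¬Q ∧ P) → Q)) ∨ S) ∨ T   (eliminate →)
⇔ ¬(¬(¬R ∨ ((¬Q ∧ P) → Q)) ∨ S) ∨ T   (eliminate →)
⇔ ¬(¬(¬R ∨ ¬(¬Q ∧ P) ∨ Q) ∨ S) ∨ T   (eliminate →)
⇔ (¬¬(¬R ∨ ¬(¬Q ∧ P) ∨ Q) ∧ ¬S) ∨ T   (De Morgan)
⇔ ((¬R ∨ ¬(¬Q ∧ P) ∨ Q) ∧ ¬S) ∨ T   (double negation)
⇔ ((¬R ∨ ¬¬Q ∨ ¬P ∨ Q) ∧ ¬S) ∨ T   (De Morgan)
⇔ ((¬R ∨ Q ∨ ¬P ∨ Q) ∧ ¬S) ∨ T   (double negation)
⇔ (¬R ∧ ¬S) ∨ (Q ∧ ¬S) ∨ (¬P ∧ ¬S) ∨ (Q ∧ ¬S) ∨ T   (distribute ∧ over ∨)
⇔ (¬R ∧ ¬S) ∨ (Q ∧ ¬S) ∨ (¬P ∧ ¬S) ∨ T   (simplify)

(¬R ∧ ¬S) ∨ (Q ∧ ¬S) ∨ (¬P ∧ ¬S) ∨ T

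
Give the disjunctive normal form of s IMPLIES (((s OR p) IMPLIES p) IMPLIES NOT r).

s IMPLIES (((s OR p) IMPLIES p) IMPLIES NOT r)
⇔ NOT s OR (((s OR p) IMPLIES p) IMPLIES NOT r)   [eliminate IMPLIES]
⇔ NOT s OR NOT ((s OR p) IMPLIES p) OR NOT r   [eliminate IMPLIES]
⇔ NOT s OR NOT (NOT (s OR p) OR p) OR NOT r   [eliminate IMPLIES]
⇔ NOT s OR (NOT NOT (s OR p) AND NOT p) OR NOT r   [De Morgan]
⇔ NOT s OR ((s OR p) AND NOT p) OR NOT r   [double negation]
⇔ NOT s OR (s AND NOT p) OR (p AND NOT p) OR NOT r   [distribute AND over OR]
⇔ NOT s OR (s AND NOT p) OR NOT r   [simplify]

NOT s OR (s AND NOT p) OR NOT r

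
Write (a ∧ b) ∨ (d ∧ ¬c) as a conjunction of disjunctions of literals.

(a ∧ b) ∨ (d ∧ ¬c)
= (a ∨ d) ∧ (a ∨ ¬c) ∧ (b ∨ d) ∧ (b ∨ ¬c)

(a ∨ d) ∧ (a ∨ ¬c) ∧ (b ∨ d) ∧ (b ∨ ¬c)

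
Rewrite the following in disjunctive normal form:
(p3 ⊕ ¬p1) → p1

(p3 ⊕ ¬p1) → p1
⇔ ¬(p3 ⊕ ¬p1) ∨ p1   [eliminate →]
⇔ ¬((p3 ∧ ¬¬p1) ∨ (¬p3 ∧ ¬p1)) ∨ p1   [expand ⊕]
⇔ (¬(p3 ∧ ¬¬p1) ∧ ¬(¬p3 ∧ ¬p1)) ∨ p1   [De Morgan]
⇔ ((¬p3 ∨ ¬¬¬p1) ∧ ¬(¬p3 ∧ ¬p1)) ∨ p1   [De Morgan]
⇔ ((¬p3 ∨ ¬p1) ∧ ¬(¬p3 ∧ ¬p1)) ∨ p1   [double negation]
⇔ ((¬p3 ∨ ¬p1) ∧ (¬¬p3 ∨ ¬¬p1)) ∨ p1   [De Morgan]
⇔ ((¬p3 ∨ ¬p1) ∧ (p3 ∨ ¬¬p1)) ∨ p1   [double negation]
⇔ ((¬p3 ∨ ¬p1) ∧ (p3 ∨ p1)) ∨ p1   [double negation]
⇔ (¬p3 ∧ p3) ∨ (¬p3 ∧ p1) ∨ (¬p1 ∧ p3) ∨ (¬p1 ∧ p1) ∨ p1   [distribute ∧ over ∨]
⇔ (¬p1 ∧ p3) ∨ p1   [simplify]

(¬p1 ∧ p3) ∨ p1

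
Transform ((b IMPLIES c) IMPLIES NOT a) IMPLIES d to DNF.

(NOT b AND a) OR (c AND a) OR d

((b IMPLIES c) IMPLIES NOT a) IMPLIES d
= NOT ((b IMPLIES c) IMPLIES NOT a) OR d   [eliminate IMPLIES]
= NOT (NOT (b IMPLIES c) OR NOT a) OR d   [eliminate IMPLIES]
= NOT (NOT (NOT b OR c) OR NOT a) OR d   [eliminate IMPLIES]
= (NOT NOT (NOT b OR c) AND NOT NOT a) OR d   [De Morgan]
= ((NOT b OR c) AND NOT NOT a) OR d   [double negation]
= ((NOT b OR c) AND a) OR d   [double negation]
= (NOT b AND a) OR (c AND a) OR d   [distribute AND over OR]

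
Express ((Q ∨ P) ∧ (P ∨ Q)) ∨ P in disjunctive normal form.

Q ∨ P

((Q ∨ P) ∧ (P ∨ Q)) ∨ P
= (Q ∧ P) ∨ (Q ∧ Q) ∨ (P ∧ P) ∨ (P ∧ Q) ∨ P   — distribute ∧ over ∨
= Q ∨ P   — simplify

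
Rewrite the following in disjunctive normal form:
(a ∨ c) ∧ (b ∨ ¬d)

a ∧ b ∨ a ∧ ¬d ∨ c ∧ b ∨ c ∧ ¬d

(a ∨ c) ∧ (b ∨ ¬d)
⇔ a ∧ b ∨ a ∧ ¬d ∨ c ∧ b ∨ c ∧ ¬d   — distribute ∧ over ∨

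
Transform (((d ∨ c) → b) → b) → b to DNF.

(¬d ∧ ¬c ∧ ¬b) ∨ b

(((d ∨ c) → b) → b) → b
⇔ ¬(((d ∨ c) → b) → b) ∨ b   — eliminate →
⇔ ¬(¬((d ∨ c) → b) ∨ b) ∨ b   — eliminate →
⇔ ¬(¬(¬(d ∨ c) ∨ b) ∨ b) ∨ b   — eliminate →
⇔ (¬¬(¬(d ∨ c) ∨ b) ∧ ¬b) ∨ b   — De Morgan
⇔ ((¬(d ∨ c) ∨ b) ∧ ¬b) ∨ b   — double negation
⇔ (((¬d ∧ ¬c) ∨ b) ∧ ¬b) ∨ b   — De Morgan
⇔ (¬d ∧ ¬c ∧ ¬b) ∨ (b ∧ ¬b) ∨ b   — distribute ∧ over ∨
⇔ (¬d ∧ ¬c ∧ ¬b) ∨ b   — simplify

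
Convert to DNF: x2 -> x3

x2 -> x3
≡ ~x2 | x3   — eliminate ->

~x2 | x3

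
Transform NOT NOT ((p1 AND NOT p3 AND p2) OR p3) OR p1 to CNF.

p1 OR p3

NOT NOT ((p1 AND NOT p3 AND p2) OR p3) OR p1
≡ (p1 AND NOT p3 AND p2) OR p3 OR p1   — double negation
≡ (p1 OR p3 OR p1) AND (NOT p3 OR p3 OR p1) AND (p2 OR p3 OR p1)   — distribute OR over AND
≡ p1 OR p3   — simplify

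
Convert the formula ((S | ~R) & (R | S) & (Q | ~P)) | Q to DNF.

(S & ~P) | Q

((S | ~R) & (R | S) & (Q | ~P)) | Q
≡ (S & R & Q) | (S & R & ~P) | (S & S & Q) | (S & S & ~P) | (~R & R & Q) | (~R & R & ~P) | (~R & S & Q) | (~R & S & ~P) | Q
≡ (S & ~P) | Q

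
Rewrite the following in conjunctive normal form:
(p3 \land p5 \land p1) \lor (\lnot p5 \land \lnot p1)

(p3 \lor \lnot p5) \land (p3 \lor \lnot p1) \land (p5 \lor \lnot p1) \land (p1 \lor \lnot p5)

(p3 \land p5 \land p1) \lor (\lnot p5 \land \lnot p1)
≡ (p3 \lor \lnot p5) \land (p3 \lor \lnot p1) \land (p5 \lor \lnot p5) \land (p5 \lor \lnot p1) \land (p1 \lor \lnot p5) \land (p1 \lor \lnot p1)   [distribute \lor over \land]
≡ (p3 \lor \lnot p5) \land (p3 \lor \lnot p1) \land (p5 \lor \lnot p1) \land (p1 \lor \lnot p5)   [simplify]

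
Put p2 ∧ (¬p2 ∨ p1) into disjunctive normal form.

p2 ∧ (¬p2 ∨ p1)
≡ (p2 ∧ ¬p2) ∨ (p2 ∧ p1)   (distribute ∧ over ∨)
≡ p2 ∧ p1   (simplify)

p2 ∧ p1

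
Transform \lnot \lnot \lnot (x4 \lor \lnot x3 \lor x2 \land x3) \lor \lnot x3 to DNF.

\lnot \lnot \lnot (x4 \lor \lnot x3 \lor x2 \land x3) \lor \lnot x3
⇔ \lnot (x4 \lor \lnot x3 \lor x2 \land x3) \lor \lnot x3
⇔ \lnot x4 \land \lnot \lnot x3 \land \lnot (x2 \land x3) \lor \lnot x3
⇔ \lnot x4 \land x3 \land \lnot (x2 \land x3) \lor \lnot x3
⇔ \lnot x4 \land x3 \land (\lnot x2 \lor \lnot x3) \lor \lnot x3
⇔ \lnot x4 \land x3 \land \lnot x2 \lor \lnot x4 \land x3 \land \lnot x3 \lor \lnot x3
⇔ \lnot x4 \land x3 \land \lnot x2 \lor \lnot x3

\lnot x4 \land x3 \land \lnot x2 \lor \lnot x3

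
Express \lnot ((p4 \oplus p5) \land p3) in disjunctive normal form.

\lnot ((p4 \oplus p5) \land p3)
⇔ \lnot (((p4 \land \lnot p5) \lor (\lnot p4 \land p5)) \land p3)   (expand \oplus)
⇔ \lnot ((p4 \land \lnot p5) \lor (\lnot p4 \land p5)) \lor \lnot p3   (De Morgan)
⇔ (\lnot (p4 \land \lnot p5) \land \lnot (\lnot p4 \land p5)) \lor \lnot p3   (De Morgan)
⇔ ((\lnot p4 \lor \lnot \lnot p5) \land \lnot (\lnot p4 \land p5)) \lor \lnot p3   (De Morgan)
⇔ ((\lnot p4 \lor p5) \land \lnot (\lnot p4 \land p5)) \lor \lnot p3   (double negation)
⇔ ((\lnot p4 \lor p5) \land (\lnot \lnot p4 \lor \lnot p5)) \lor \lnot p3   (De Morgan)
⇔ ((\lnot p4 \lor p5) \land (p4 \lor \lnot p5)) \lor \lnot p3   (double negation)
⇔ (\lnot p4 \land p4) \lor (\lnot p4 \land \lnot p5) \lor (p5 \land p4) \lor (p5 \land \lnot p5) \lor \lnot p3   (distribute \land over \lor)
⇔ (\lnot p4 \land \lnot p5) \lor (p5 \land p4) \lor \lnot p3   (simplify)

(\lnot p4 \land \lnot p5) \lor (p5 \land p4) \lor \lnot p3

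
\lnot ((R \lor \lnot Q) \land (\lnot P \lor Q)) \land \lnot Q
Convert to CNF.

\lnot ((R \lor \lnot Q) \land (\lnot P \lor Q)) \land \lnot Q
≡ (\lnot (R \lor \lnot Q) \lor \lnot (\lnot P \lor Q)) \land \lnot Q   — De Morgan
≡ ((\lnot R \land \lnot \lnot Q) \lor \lnot (\lnot P \lor Q)) \land \lnot Q   — De Morgan
≡ ((\lnot R \land Q) \lor \lnot (\lnot P \lor Q)) \land \lnot Q   — double negation
≡ ((\lnot R \land Q) \lor (\lnot \lnot P \land \lnot Q)) \land \lnot Q   — De Morgan
≡ ((\lnot R \land Q) \lor (P \land \lnot Q)) \land \lnot Q   — double negation
≡ (\lnot R \lor P) \land (\lnot R \lor \lnot Q) \land (Q \lor P) \land (Q \lor \lnot Q) \land \lnot Q   — distribute \lor over \land
≡ (\lnot R \lor P) \land (Q \lor P) \land \lnot Q   — simplify

(\lnot R \lor P) \land (Q \lor P) \land \lnot Q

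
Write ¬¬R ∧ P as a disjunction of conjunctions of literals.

¬¬R ∧ P
≡ R ∧ P   [double negation]

R ∧ P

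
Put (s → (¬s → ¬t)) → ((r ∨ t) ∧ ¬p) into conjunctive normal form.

(s → (¬s → ¬t)) → ((r ∨ t) ∧ ¬p)
= ¬(s → (¬s → ¬t)) ∨ ((r ∨ t) ∧ ¬p)   (eliminate →)
= ¬(¬s ∨ (¬s → ¬t)) ∨ ((r ∨ t) ∧ ¬p)   (eliminate →)
= ¬(¬s ∨ ¬¬s ∨ ¬t) ∨ ((r ∨ t) ∧ ¬p)   (eliminate →)
= (¬¬s ∧ ¬¬¬s ∧ ¬¬t) ∨ ((r ∨ t) ∧ ¬p)   (De Morgan)
= (s ∧ ¬¬¬s ∧ ¬¬t) ∨ ((r ∨ t) ∧ ¬p)   (double negation)
= (s ∧ ¬s ∧ ¬¬t) ∨ ((r ∨ t) ∧ ¬p)   (double negation)
= (s ∧ ¬s ∧ t) ∨ ((r ∨ t) ∧ ¬p)   (double negation)
= (s ∨ r ∨ t) ∧ (s ∨ ¬p) ∧ (¬s ∨ r ∨ t) ∧ (¬s ∨ ¬p) ∧ (t ∨ r ∨ t) ∧ (t ∨ ¬p)   (distribute ∨ over ∧)
= (s ∨ ¬p) ∧ (¬s ∨ ¬p) ∧ (t ∨ r) ∧ (t ∨ ¬p)   (simplify)

(s ∨ ¬p) ∧ (¬s ∨ ¬p) ∧ (t ∨ r) ∧ (t ∨ ¬p)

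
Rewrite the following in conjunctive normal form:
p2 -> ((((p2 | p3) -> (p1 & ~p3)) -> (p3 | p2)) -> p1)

p2 -> ((((p2 | p3) -> (p1 & ~p3)) -> (p3 | p2)) -> p1)
≡ ~p2 | ((((p2 | p3) -> (p1 & ~p3)) -> (p3 | p2)) -> p1)   [eliminate ->]
≡ ~p2 | ~(((p2 | p3) -> (p1 & ~p3)) -> (p3 | p2)) | p1   [eliminate ->]
≡ ~p2 | ~(~((p2 | p3) -> (p1 & ~p3)) | p3 | p2) | p1   [eliminate ->]
≡ ~p2 | ~(~(~(p2 | p3) | (p1 & ~p3)) | p3 | p2) | p1   [eliminate ->]
≡ ~p2 | (~~(~(p2 | p3) | (p1 & ~p3)) & ~p3 & ~p2) | p1   [De Morgan]
≡ ~p2 | ((~(p2 | p3) | (p1 & ~p3)) & ~p3 & ~p2) | p1   [double negation]
≡ ~p2 | (((~p2 & ~p3) | (p1 & ~p3)) & ~p3 & ~p2) | p1   [De Morgan]
≡ (~p2 | ~p2 | p1 | p1) & (~p2 | ~p2 | ~p3 | p1) & (~p2 | ~p3 | p1 | p1) & (~p2 | ~p3 | ~p3 | p1) & (~p2 | ~p3 | p1) & (~p2 | ~p2 | p1)   [distribute | over &]
≡ ~p2 | p1   [simplify]

~p2 | p1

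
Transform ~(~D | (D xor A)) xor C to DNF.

~(~D | (D xor A)) xor C
⇔ (~(~D | (D xor A)) & ~C) | (~~(~D | (D xor A)) & C)   [expand xor]
⇔ (~(~D | (D & ~A) | (~D & A)) & ~C) | (~~(~D | (D xor A)) & C)   [expand xor]
⇔ (~(~D | (D & ~A) | (~D & A)) & ~C) | (~~(~D | (D & ~A) | (~D & A)) & C)   [expand xor]
⇔ (~~D & ~(D & ~A) & ~(~D & A) & ~C) | (~~(~D | (D & ~A) | (~D & A)) & C)   [De Morgan]
⇔ (D & ~(D & ~A) & ~(~D & A) & ~C) | (~~(~D | (D & ~A) | (~D & A)) & C)   [double negation]
⇔ (D & (~D | ~~A) & ~(~D & A) & ~C) | (~~(~D | (D & ~A) | (~D & A)) & C)   [De Morgan]
⇔ (D & (~D | A) & ~(~D & A) & ~C) | (~~(~D | (D & ~A) | (~D & A)) & C)   [double negation]
⇔ (D & (~D | A) & (~~D | ~A) & ~C) | (~~(~D | (D & ~A) | (~D & A)) & C)   [De Morgan]
⇔ (D & (~D | A) & (D | ~A) & ~C) | (~~(~D | (D & ~A) | (~D & A)) & C)   [double negation]
⇔ (D & (~D | A) & (D | ~A) & ~C) | ((~D | (D & ~A) | (~D & A)) & C)   [double negation]
⇔ (D & ~D & D & ~C) | (D & ~D & ~A & ~C) | (D & A & D & ~C) | (D & A & ~A & ~C) | (~D & C) | (D & ~A & C) | (~D & A & C)   [distribute & over |]
⇔ (D & A & ~C) | (~D & C) | (D & ~A & C)   [simplify]

(D & A & ~C) | (~D & C) | (D & ~A & C)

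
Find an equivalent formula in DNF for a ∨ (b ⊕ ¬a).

a ∨ (¬b ∧ ¬a)

a ∨ (b ⊕ ¬a)
= a ∨ (b ∧ ¬¬a) ∨ (¬b ∧ ¬a)   — expand ⊕
= a ∨ (b ∧ a) ∨ (¬b ∧ ¬a)   — double negation
= a ∨ (¬b ∧ ¬a)   — simplify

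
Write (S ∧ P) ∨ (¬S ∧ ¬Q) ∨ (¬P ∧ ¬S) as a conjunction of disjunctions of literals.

(S ∨ ¬Q ∨ ¬P) ∧ (P ∨ ¬S)

(S ∧ P) ∨ (¬S ∧ ¬Q) ∨ (¬P ∧ ¬S)
≡ (S ∨ ¬S ∨ ¬P) ∧ (S ∨ ¬S ∨ ¬S) ∧ (S ∨ ¬Q ∨ ¬P) ∧ (S ∨ ¬Q ∨ ¬S) ∧ (P ∨ ¬S ∨ ¬P) ∧ (P ∨ ¬S ∨ ¬S) ∧ (P ∨ ¬Q ∨ ¬P) ∧ (P ∨ ¬Q ∨ ¬S)   (distribute ∨ over ∧)
≡ (S ∨ ¬Q ∨ ¬P) ∧ (P ∨ ¬S)   (simplify)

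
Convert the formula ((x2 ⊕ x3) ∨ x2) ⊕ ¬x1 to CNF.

((x2 ⊕ x3) ∨ x2) ⊕ ¬x1
= ((x2 ⊕ x3) ∨ x2 ∨ ¬x1) ∧ ¬(((x2 ⊕ x3) ∨ x2) ∧ ¬x1)   (expand ⊕)
= (((x2 ∨ x3) ∧ ¬(x2 ∧ x3)) ∨ x2 ∨ ¬x1) ∧ ¬(((x2 ⊕ x3) ∨ x2) ∧ ¬x1)   (expand ⊕)
= (((x2 ∨ x3) ∧ ¬(x2 ∧ x3)) ∨ x2 ∨ ¬x1) ∧ ¬((((x2 ∨ x3) ∧ ¬(x2 ∧ x3)) ∨ x2) ∧ ¬x1)   (expand ⊕)
= (((x2 ∨ x3) ∧ (¬x2 ∨ ¬x3)) ∨ x2 ∨ ¬x1) ∧ ¬((((x2 ∨ x3) ∧ ¬(x2 ∧ x3)) ∨ x2) ∧ ¬x1)   (De Morgan)
= (((x2 ∨ x3) ∧ (¬x2 ∨ ¬x3)) ∨ x2 ∨ ¬x1) ∧ (¬(((x2 ∨ x3) ∧ ¬(x2 ∧ x3)) ∨ x2) ∨ ¬¬x1)   (De Morgan)
= (((x2 ∨ x3) ∧ (¬x2 ∨ ¬x3)) ∨ x2 ∨ ¬x1) ∧ ((¬((x2 ∨ x3) ∧ ¬(x2 ∧ x3)) ∧ ¬x2) ∨ ¬¬x1)   (De Morgan)
= (((x2 ∨ x3) ∧ (¬x2 ∨ ¬x3)) ∨ x2 ∨ ¬x1) ∧ (((¬(x2 ∨ x3) ∨ ¬¬(x2 ∧ x3)) ∧ ¬x2) ∨ ¬¬x1)   (De Morgan)
= (((x2 ∨ x3) ∧ (¬x2 ∨ ¬x3)) ∨ x2 ∨ ¬x1) ∧ ((((¬x2 ∧ ¬x3) ∨ ¬¬(x2 ∧ x3)) ∧ ¬x2) ∨ ¬¬x1)   (De Morgan)
= (((x2 ∨ x3) ∧ (¬x2 ∨ ¬x3)) ∨ x2 ∨ ¬x1) ∧ ((((¬x2 ∧ ¬x3) ∨ (x2 ∧ x3)) ∧ ¬x2) ∨ ¬¬x1)   (double negation)
= (((x2 ∨ x3) ∧ (¬x2 ∨ ¬x3)) ∨ x2 ∨ ¬x1) ∧ ((((¬x2 ∧ ¬x3) ∨ (x2 ∧ x3)) ∧ ¬x2) ∨ x1)   (double negation)
= (x2 ∨ x3 ∨ x2 ∨ ¬x1) ∧ (¬x2 ∨ ¬x3 ∨ x2 ∨ ¬x1) ∧ (¬x2 ∨ x2 ∨ x1) ∧ (¬x2 ∨ x3 ∨ x1) ∧ (¬x3 ∨ x2 ∨ x1) ∧ (¬x3 ∨ x3 ∨ x1) ∧ (¬x2 ∨ x1)   (distribute ∨ over ∧)
= (x2 ∨ x3 ∨ ¬x1) ∧ (¬x3 ∨ x2 ∨ x1) ∧ (¬x2 ∨ x1)   (simplify)

(x2 ∨ x3 ∨ ¬x1) ∧ (¬x3 ∨ x2 ∨ x1) ∧ (¬x2 ∨ x1)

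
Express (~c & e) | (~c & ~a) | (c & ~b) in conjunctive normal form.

(~c | ~b) & (e | ~a | c) & (e | ~a | ~b)

(~c & e) | (~c & ~a) | (c & ~b)
⇔ (~c | ~c | c) & (~c | ~c | ~b) & (~c | ~a | c) & (~c | ~a | ~b) & (e | ~c | c) & (e | ~c | ~b) & (e | ~a | c) & (e | ~a | ~b)
⇔ (~c | ~b) & (e | ~a | c) & (e | ~a | ~b)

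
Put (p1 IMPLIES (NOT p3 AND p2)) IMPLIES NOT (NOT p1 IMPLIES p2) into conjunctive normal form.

(p1 IMPLIES (NOT p3 AND p2)) IMPLIES NOT (NOT p1 IMPLIES p2)
≡ NOT (p1 IMPLIES (NOT p3 AND p2)) OR NOT (NOT p1 IMPLIES p2)   [eliminate IMPLIES]
≡ NOT (NOT p1 OR (NOT p3 AND p2)) OR NOT (NOT p1 IMPLIES p2)   [eliminate IMPLIES]
≡ NOT (NOT p1 OR (NOT p3 AND p2)) OR NOT (NOT NOT p1 OR p2)   [eliminate IMPLIES]
≡ (NOT NOT p1 AND NOT (NOT p3 AND p2)) OR NOT (NOT NOT p1 OR p2)   [De Morgan]
≡ (p1 AND NOT (NOT p3 AND p2)) OR NOT (NOT NOT p1 OR p2)   [double negation]
≡ (p1 AND (NOT NOT p3 OR NOT p2)) OR NOT (NOT NOT p1 OR p2)   [De Morgan]
≡ (p1 AND (p3 OR NOT p2)) OR NOT (NOT NOT p1 OR p2)   [double negation]
≡ (p1 AND (p3 OR NOT p2)) OR (NOT NOT NOT p1 AND NOT p2)   [De Morgan]
≡ (p1 AND (p3 OR NOT p2)) OR (NOT p1 AND NOT p2)   [double negation]
≡ (p1 OR NOT p1) AND (p1 OR NOT p2) AND (p3 OR NOT p2 OR NOT p1) AND (p3 OR NOT p2 OR NOT p2)   [distribute OR over AND]
≡ (p1 OR NOT p2) AND (p3 OR NOT p2)   [simplify]

(p1 OR NOT p2) AND (p3 OR NOT p2)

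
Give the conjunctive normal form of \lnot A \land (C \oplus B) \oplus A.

(C \lor B \lor A) \land (\lnot C \lor \lnot B \lor A)

\lnot A \land (C \oplus B) \oplus A
= (\lnot A \land (C \oplus B) \lor A) \land \lnot (\lnot A \land (C \oplus B) \land A)   [expand \oplus]
= (\lnot A \land (C \lor B) \land \lnot (C \land B) \lor A) \land \lnot (\lnot A \land (C \oplus B) \land A)   [expand \oplus]
= (\lnot A \land (C \lor B) \land \lnot (C \land B) \lor A) \land \lnot (\lnot A \land (C \lor B) \land \lnot (C \land B) \land A)   [expand \oplus]
= (\lnot A \land (C \lor B) \land (\lnot C \lor \lnot B) \lor A) \land \lnot (\lnot A \land (C \lor B) \land \lnot (C \land B) \land A)   [De Morgan]
= (\lnot A \land (C \lor B) \land (\lnot C \lor \lnot B) \lor A) \land (\lnot \lnot A \lor \lnot (C \lor B) \lor \lnot \lnot (C \land B) \lor \lnot A)   [De Morgan]
= (\lnot A \land (C \lor B) \land (\lnot C \lor \lnot B) \lor A) \land (A \lor \lnot (C \lor B) \lor \lnot \lnot (C \land B) \lor \lnot A)   [double negation]
= (\lnot A \land (C \lor B) \land (\lnot C \lor \lnot B) \lor A) \land (A \lor \lnot C \land \lnot B \lor \lnot \lnot (C \land B) \lor \lnot A)   [De Morgan]
= (\lnot A \land (C \lor B) \land (\lnot C \lor \lnot B) \lor A) \land (A \lor \lnot C \land \lnot B \lor C \land B \lor \lnot A)   [double negation]
= (\lnot A \lor A) \land (C \lor B \lor A) \land (\lnot C \lor \lnot B \lor A) \land (A \lor \lnot C \lor C \lor \lnot A) \land (A \lor \lnot C \lor B \lor \lnot A) \land (A \lor \lnot B \lor C \lor \lnot A) \land (A \lor \lnot B \lor B \lor \lnot A)   [distribute \lor over \land]
= (C \lor B \lor A) \land (\lnot C \lor \lnot B \lor A)   [simplify]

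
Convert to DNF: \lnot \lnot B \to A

\lnot \lnot B \to A
≡ \lnot \lnot \lnot B \lor A   [eliminate \to]
≡ \lnot B \lor A   [double negation]

\lnot B \lor A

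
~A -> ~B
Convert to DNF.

~A -> ~B
≡ ~~A | ~B   [eliminate ->]
≡ A | ~B   [double negation]

A | ~B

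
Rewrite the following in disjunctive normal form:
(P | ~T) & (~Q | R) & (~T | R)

(P & R) | (~T & ~Q) | (~T & R)

(P | ~T) & (~Q | R) & (~T | R)
≡ (P & ~Q & ~T) | (P & ~Q & R) | (P & R & ~T) | (P & R & R) | (~T & ~Q & ~T) | (~T & ~Q & R) | (~T & R & ~T) | (~T & R & R)   [distribute & over |]
≡ (P & R) | (~T & ~Q) | (~T & R)   [simplify]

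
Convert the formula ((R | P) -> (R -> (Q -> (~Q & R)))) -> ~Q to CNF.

((R | P) -> (R -> (Q -> (~Q & R)))) -> ~Q
⇔ ~((R | P) -> (R -> (Q -> (~Q & R)))) | ~Q   [eliminate ->]
⇔ ~(~(R | P) | (R -> (Q -> (~Q & R)))) | ~Q   [eliminate ->]
⇔ ~(~(R | P) | ~R | (Q -> (~Q & R))) | ~Q   [eliminate ->]
⇔ ~(~(R | P) | ~R | ~Q | (~Q & R)) | ~Q   [eliminate ->]
⇔ (~~(R | P) & ~~R & ~~Q & ~(~Q & R)) | ~Q   [De Morgan]
⇔ ((R | P) & ~~R & ~~Q & ~(~Q & R)) | ~Q   [double negation]
⇔ ((R | P) & R & ~~Q & ~(~Q & R)) | ~Q   [double negation]
⇔ ((R | P) & R & Q & ~(~Q & R)) | ~Q   [double negation]
⇔ ((R | P) & R & Q & (~~Q | ~R)) | ~Q   [De Morgan]
⇔ ((R | P) & R & Q & (Q | ~R)) | ~Q   [double negation]
⇔ (R | P | ~Q) & (R | ~Q) & (Q | ~Q) & (Q | ~R | ~Q)   [distribute | over &]
⇔ R | ~Q   [simplify]

R | ~Q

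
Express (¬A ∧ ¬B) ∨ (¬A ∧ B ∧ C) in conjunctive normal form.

¬A ∧ (¬B ∨ C)

(¬A ∧ ¬B) ∨ (¬A ∧ B ∧ C)
⇔ (¬A ∨ ¬A) ∧ (¬A ∨ B) ∧ (¬A ∨ C) ∧ (¬B ∨ ¬A) ∧ (¬B ∨ B) ∧ (¬B ∨ C)   (distribute ∨ over ∧)
⇔ ¬A ∧ (¬B ∨ C)   (simplify)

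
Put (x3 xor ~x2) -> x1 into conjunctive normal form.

(x3 xor ~x2) -> x1
⇔ ~(x3 xor ~x2) | x1   — eliminate ->
⇔ ~((x3 | ~x2) & ~(x3 & ~x2)) | x1   — expand xor
⇔ ~(x3 | ~x2) | ~~(x3 & ~x2) | x1   — De Morgan
⇔ (~x3 & ~~x2) | ~~(x3 & ~x2) | x1   — De Morgan
⇔ (~x3 & x2) | ~~(x3 & ~x2) | x1   — double negation
⇔ (~x3 & x2) | (x3 & ~x2) | x1   — double negation
⇔ (~x3 | x3 | x1) & (~x3 | ~x2 | x1) & (x2 | x3 | x1) & (x2 | ~x2 | x1)   — distribute | over &
⇔ (~x3 | ~x2 | x1) & (x2 | x3 | x1)   — simplify

(~x3 | ~x2 | x1) & (x2 | x3 | x1)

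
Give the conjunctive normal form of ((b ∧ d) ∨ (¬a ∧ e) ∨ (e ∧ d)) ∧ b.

(d ∨ ¬a) ∧ (d ∨ e) ∧ b

((b ∧ d) ∨ (¬a ∧ e) ∨ (e ∧ d)) ∧ b
⇔ (b ∨ ¬a ∨ e) ∧ (b ∨ ¬a ∨ d) ∧ (b ∨ e ∨ e) ∧ (b ∨ e ∨ d) ∧ (d ∨ ¬a ∨ e) ∧ (d ∨ ¬a ∨ d) ∧ (d ∨ e ∨ e) ∧ (d ∨ e ∨ d) ∧ b   (distribute ∨ over ∧)
⇔ (d ∨ ¬a) ∧ (d ∨ e) ∧ b   (simplify)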